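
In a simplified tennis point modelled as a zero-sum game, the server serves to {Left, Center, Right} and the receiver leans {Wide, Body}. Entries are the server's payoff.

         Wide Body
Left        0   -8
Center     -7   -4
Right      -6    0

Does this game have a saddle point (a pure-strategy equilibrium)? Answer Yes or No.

Row minima: Left → -8, Center → -7, Right → -6; maximin = -6.
Column maxima: Wide → 0, Body → 0; minimax = 0.
-6 ≠ 0, so no pure-strategy equilibrium exists.

No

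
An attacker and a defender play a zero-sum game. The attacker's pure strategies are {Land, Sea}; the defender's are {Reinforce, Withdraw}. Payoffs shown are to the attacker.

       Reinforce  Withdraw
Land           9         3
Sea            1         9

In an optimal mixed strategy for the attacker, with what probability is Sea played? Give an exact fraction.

Row minima: Land → 3, Sea → 1; maximin = 3.
Column maxima: Reinforce → 9, Withdraw → 9; minimax = 9.
3 ≠ 9, so there is no saddle point; optimal play is mixed.
Let the attacker play Land with probability p. Expected payoff against Reinforce: 9p + 1(1−p) = 8p + 1; against Withdraw: 3p + 9(1−p) = −6p + 9.
Setting these equal: 8p + 1 = −6p + 9 ⇒ 14p = 8 ⇒ p = 4/7, and the value is (8)·(4/7) + 1 = 39/7.
For the defender: with q = P(Reinforce), equating Land's and Sea's payoffs gives 6q + 3 = −8q + 9 ⇒ q = 3/7.

3/7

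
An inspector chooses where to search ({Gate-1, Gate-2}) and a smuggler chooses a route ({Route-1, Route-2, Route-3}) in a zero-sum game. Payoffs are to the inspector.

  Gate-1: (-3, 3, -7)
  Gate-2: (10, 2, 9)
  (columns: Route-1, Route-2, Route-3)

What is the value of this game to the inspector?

41/17

Row minima: Gate-1 → -7, Gate-2 → 2; maximin = 2.
Column maxima: Route-1 → 10, Route-2 → 3, Route-3 → 9; minimax = 3.
2 ≠ 3, so there is no saddle point; optimal play is mixed.
Route-1 is strictly dominated by Route-3 (it gives the inspector strictly more in every row), so the smuggler never plays it.
On the remaining 2×2 (Gate-1, Gate-2 vs Route-2, Route-3):
Let the inspector play Gate-1 with probability p. Expected payoff against Route-2: 3p + 2(1−p) = p + 2; against Route-3: (-7)p + 9(1−p) = −16p + 9.
Setting these equal: p + 2 = −16p + 9 ⇒ 17p = 7 ⇒ p = 7/17, and the value is (1)·(7/17) + 2 = 41/17.
For the smuggler: with q = P(Route-2), equating Gate-1's and Gate-2's payoffs gives 10q − 7 = −7q + 9 ⇒ q = 16/17.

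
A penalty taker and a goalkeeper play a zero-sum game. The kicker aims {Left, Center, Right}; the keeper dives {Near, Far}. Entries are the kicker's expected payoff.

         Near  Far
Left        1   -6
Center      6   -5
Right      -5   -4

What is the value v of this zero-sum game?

Row minima: Left → -6, Center → -5, Right → -5; maximin = -5.
Column maxima: Near → 6, Far → -4; minimax = -4.
-5 ≠ -4, so there is no saddle point; optimal play is mixed.
Left is strictly dominated by Center, so the kicker never plays it.
On the remaining 2×2 (Center, Right vs Near, Far):
Let the kicker play Center with probability p. Expected payoff against Near: 6p + (-5)(1−p) = 11p − 5; against Far: (-5)p + (-4)(1−p) = −p − 4.
Setting these equal: 11p − 5 = −p − 4 ⇒ 12p = 1 ⇒ p = 1/12, and the value is (11)·(1/12) − 5 = -49/12.
For the keeper: with q = P(Near), equating Center's and Right's payoffs gives 11q − 5 = −q − 4 ⇒ q = 1/12.

-49/12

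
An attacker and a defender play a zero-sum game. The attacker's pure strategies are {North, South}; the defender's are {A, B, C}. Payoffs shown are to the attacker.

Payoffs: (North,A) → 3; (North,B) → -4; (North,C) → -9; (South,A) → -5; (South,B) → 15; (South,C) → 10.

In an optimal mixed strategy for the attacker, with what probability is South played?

Row minima: North → -9, South → -5; maximin = -5.
Column maxima: A → 3, B → 15, C → 10; minimax = 3.
-5 ≠ 3, so there is no saddle point; optimal play is mixed.
B is strictly dominated by C (it gives the attacker strictly more in every row), so the defender never plays it.
On the remaining 2×2 (North, South vs A, C):
Let the attacker play North with probability p. Expected payoff against A: 3p + (-5)(1−p) = 8p − 5; against C: (-9)p + 10(1−p) = −19p + 10.
Setting these equal: 8p − 5 = −19p + 10 ⇒ 27p = 15 ⇒ p = 5/9, and the value is (8)·(5/9) − 5 = -5/9.
For the defender: with q = P(A), equating North's and South's payoffs gives 12q − 9 = −15q + 10 ⇒ q = 19/27.

4/9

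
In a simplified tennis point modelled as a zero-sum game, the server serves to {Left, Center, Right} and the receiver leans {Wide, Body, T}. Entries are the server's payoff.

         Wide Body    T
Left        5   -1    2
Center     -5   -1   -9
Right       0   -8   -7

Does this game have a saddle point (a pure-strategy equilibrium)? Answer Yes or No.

Yes

Row minima: Left → -1, Center → -9, Right → -8; maximin = -1.
Column maxima: Wide → 5, Body → -1, T → 2; minimax = -1.
maximin = minimax = -1, so a saddle point exists.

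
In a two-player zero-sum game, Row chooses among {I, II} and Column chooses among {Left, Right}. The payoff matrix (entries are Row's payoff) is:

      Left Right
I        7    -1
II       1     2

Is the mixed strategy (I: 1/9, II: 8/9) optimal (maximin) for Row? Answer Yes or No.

Yes

Against Left this mix gives (1/9)·7 + (8/9)·1 = 5/3.
Against Right this mix gives (1/9)·(-1) + (8/9)·2 = 5/3.
All of Column's active replies (Left, Right) yield 5/3, and no column does worse for Row. The mix makes Column indifferent and guarantees 5/3, so it is optimal.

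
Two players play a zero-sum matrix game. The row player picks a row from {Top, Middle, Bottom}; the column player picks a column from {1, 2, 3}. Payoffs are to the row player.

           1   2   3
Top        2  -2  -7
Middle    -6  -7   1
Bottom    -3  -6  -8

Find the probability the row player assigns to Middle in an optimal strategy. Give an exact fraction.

5/13

Row minima: Top → -7, Middle → -7, Bottom → -8; maximin = -7.
Column maxima: 1 → 2, 2 → -2, 3 → 1; minimax = -2.
-7 ≠ -2, so there is no saddle point; optimal play is mixed.
Bottom is strictly dominated by Top, so the row player never plays it.
1 is strictly dominated by 2 (it gives the row player strictly more in every row), so the column player never plays it.
On the remaining 2×2 (Top, Middle vs 2, 3):
Let the row player play Top with probability p. Expected payoff against 2: (-2)p + (-7)(1−p) = 5p − 7; against 3: (-7)p + 1(1−p) = −8p + 1.
Setting these equal: 5p − 7 = −8p + 1 ⇒ 13p = 8 ⇒ p = 8/13, and the value is (5)·(8/13) − 7 = -51/13.
For the column player: with q = P(2), equating Top's and Middle's payoffs gives 5q − 7 = −8q + 1 ⇒ q = 8/13.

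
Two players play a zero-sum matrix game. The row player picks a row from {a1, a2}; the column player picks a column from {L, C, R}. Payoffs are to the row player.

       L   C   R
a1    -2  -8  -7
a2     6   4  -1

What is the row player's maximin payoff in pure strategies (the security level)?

-1

Row minima: a1 → -8, a2 → -1.
The best of these is -1.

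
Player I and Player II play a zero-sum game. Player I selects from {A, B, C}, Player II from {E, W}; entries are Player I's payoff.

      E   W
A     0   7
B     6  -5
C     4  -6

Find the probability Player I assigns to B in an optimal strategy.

Row minima: A → 0, B → -5, C → -6; maximin = 0.
Column maxima: E → 6, W → 7; minimax = 6.
0 ≠ 6, so there is no saddle point; optimal play is mixed.
C is strictly dominated by B, so Player I never plays it.
On the remaining 2×2 (A, B vs E, W):
Let Player I play A with probability p. Expected payoff against E: 0p + 6(1−p) = −6p + 6; against W: 7p + (-5)(1−p) = 12p − 5.
Setting these equal: −6p + 6 = 12p − 5 ⇒ −18p = -11 ⇒ p = 11/18, and the value is (-6)·(11/18) + 6 = 7/3.
For Player II: with q = P(E), equating A's and B's payoffs gives −7q + 7 = 11q − 5 ⇒ q = 2/3.

7/18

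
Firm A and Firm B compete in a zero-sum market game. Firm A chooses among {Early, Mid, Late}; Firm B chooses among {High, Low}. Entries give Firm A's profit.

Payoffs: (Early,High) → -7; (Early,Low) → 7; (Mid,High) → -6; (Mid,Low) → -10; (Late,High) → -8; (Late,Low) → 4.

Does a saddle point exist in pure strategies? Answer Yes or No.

Row minima: Early → -7, Mid → -10, Late → -8; maximin = -7.
Column maxima: High → -6, Low → 7; minimax = -6.
-7 ≠ -6, so no pure-strategy equilibrium exists.

No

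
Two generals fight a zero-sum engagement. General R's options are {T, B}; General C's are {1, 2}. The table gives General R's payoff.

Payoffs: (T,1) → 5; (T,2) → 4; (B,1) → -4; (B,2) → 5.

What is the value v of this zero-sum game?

Row minima: T → 4, B → -4; maximin = 4.
Column maxima: 1 → 5, 2 → 5; minimax = 5.
4 ≠ 5, so there is no saddle point; optimal play is mixed.
Let General R play T with probability p. Expected payoff against 1: 5p + (-4)(1−p) = 9p − 4; against 2: 4p + 5(1−p) = −p + 5.
Setting these equal: 9p − 4 = −p + 5 ⇒ 10p = 9 ⇒ p = 9/10, and the value is (9)·(9/10) − 4 = 41/10.
For General C: with q = P(1), equating T's and B's payoffs gives q + 4 = −9q + 5 ⇒ q = 1/10.

41/10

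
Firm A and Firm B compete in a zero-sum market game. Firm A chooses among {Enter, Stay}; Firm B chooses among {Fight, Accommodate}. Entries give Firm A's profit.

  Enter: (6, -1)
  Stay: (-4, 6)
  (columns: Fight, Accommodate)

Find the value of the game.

32/17

Row minima: Enter → -1, Stay → -4; maximin = -1.
Column maxima: Fight → 6, Accommodate → 6; minimax = 6.
-1 ≠ 6, so there is no saddle point; optimal play is mixed.
Let Firm A play Enter with probability p. Expected payoff against Fight: 6p + (-4)(1−p) = 10p − 4; against Accommodate: (-1)p + 6(1−p) = −7p + 6.
Setting these equal: 10p − 4 = −7p + 6 ⇒ 17p = 10 ⇒ p = 10/17, and the value is (10)·(10/17) − 4 = 32/17.
For Firm B: with q = P(Fight), equating Enter's and Stay's payoffs gives 7q − 1 = −10q + 6 ⇒ q = 7/17.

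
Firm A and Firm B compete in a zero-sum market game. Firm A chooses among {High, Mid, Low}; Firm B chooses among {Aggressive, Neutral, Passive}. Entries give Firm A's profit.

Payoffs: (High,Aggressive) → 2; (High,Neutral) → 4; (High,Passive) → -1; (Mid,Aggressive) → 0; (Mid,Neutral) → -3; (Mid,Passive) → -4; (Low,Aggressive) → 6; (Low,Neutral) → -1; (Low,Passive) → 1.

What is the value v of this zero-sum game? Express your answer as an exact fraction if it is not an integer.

3/7

Row minima: High → -1, Mid → -4, Low → -1; maximin = -1.
Column maxima: Aggressive → 6, Neutral → 4, Passive → 1; minimax = 1.
-1 ≠ 1, so there is no saddle point; optimal play is mixed.
Mid is strictly dominated by High, so Firm A never plays it.
Aggressive is strictly dominated by Passive (it gives Firm A strictly more in every row), so Firm B never plays it.
On the remaining 2×2 (High, Low vs Neutral, Passive):
Let Firm A play High with probability p. Expected payoff against Neutral: 4p + (-1)(1−p) = 5p − 1; against Passive: (-1)p + 1(1−p) = −2p + 1.
Setting these equal: 5p − 1 = −2p + 1 ⇒ 7p = 2 ⇒ p = 2/7, and the value is (5)·(2/7) − 1 = 3/7.
For Firm B: with q = P(Neutral), equating High's and Low's payoffs gives 5q − 1 = −2q + 1 ⇒ q = 2/7.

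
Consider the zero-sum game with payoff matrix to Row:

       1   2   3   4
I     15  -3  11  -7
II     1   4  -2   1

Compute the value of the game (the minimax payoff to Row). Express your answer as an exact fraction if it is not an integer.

Row minima: I → -7, II → -2; maximin = -2.
Column maxima: 1 → 15, 2 → 4, 3 → 11, 4 → 1; minimax = 1.
-2 ≠ 1, so there is no saddle point; optimal play is mixed.
1 is strictly dominated by 3 (it gives Row strictly more in every row), so Column never plays it.
2 is strictly dominated by 4 (it gives Row strictly more in every row), so Column never plays it.
On the remaining 2×2 (I, II vs 3, 4):
Let Row play I with probability p. Expected payoff against 3: 11p + (-2)(1−p) = 13p − 2; against 4: (-7)p + 1(1−p) = −8p + 1.
Setting these equal: 13p − 2 = −8p + 1 ⇒ 21p = 3 ⇒ p = 1/7, and the value is (13)·(1/7) − 2 = -1/7.
For Column: with q = P(3), equating I's and II's payoffs gives 18q − 7 = −3q + 1 ⇒ q = 8/21.

-1/7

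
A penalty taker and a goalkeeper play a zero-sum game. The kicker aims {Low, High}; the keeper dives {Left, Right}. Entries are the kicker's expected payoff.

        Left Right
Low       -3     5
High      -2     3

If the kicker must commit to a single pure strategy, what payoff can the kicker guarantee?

-2

Row minima: Low → -3, High → -2.
The best of these is -2.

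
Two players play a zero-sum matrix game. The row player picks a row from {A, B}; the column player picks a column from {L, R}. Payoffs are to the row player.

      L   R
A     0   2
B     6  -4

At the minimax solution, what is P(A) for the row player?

5/6

Row minima: A → 0, B → -4; maximin = 0.
Column maxima: L → 6, R → 2; minimax = 2.
0 ≠ 2, so there is no saddle point; optimal play is mixed.
Let the row player play A with probability p. Expected payoff against L: 0p + 6(1−p) = −6p + 6; against R: 2p + (-4)(1−p) = 6p − 4.
Setting these equal: −6p + 6 = 6p − 4 ⇒ −12p = -10 ⇒ p = 5/6, and the value is (-6)·(5/6) + 6 = 1.
For the column player: with q = P(L), equating A's and B's payoffs gives −2q + 2 = 10q − 4 ⇒ q = 1/2.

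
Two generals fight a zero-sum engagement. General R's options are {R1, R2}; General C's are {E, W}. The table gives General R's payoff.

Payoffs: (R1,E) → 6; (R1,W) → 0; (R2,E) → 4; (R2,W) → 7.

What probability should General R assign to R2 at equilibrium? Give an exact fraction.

Row minima: R1 → 0, R2 → 4; maximin = 4.
Column maxima: E → 6, W → 7; minimax = 6.
4 ≠ 6, so there is no saddle point; optimal play is mixed.
Let General R play R1 with probability p. Expected payoff against E: 6p + 4(1−p) = 2p + 4; against W: 0p + 7(1−p) = −7p + 7.
Setting these equal: 2p + 4 = −7p + 7 ⇒ 9p = 3 ⇒ p = 1/3, and the value is (2)·(1/3) + 4 = 14/3.
For General C: with q = P(E), equating R1's and R2's payoffs gives 6q = −3q + 7 ⇒ q = 7/9.

2/3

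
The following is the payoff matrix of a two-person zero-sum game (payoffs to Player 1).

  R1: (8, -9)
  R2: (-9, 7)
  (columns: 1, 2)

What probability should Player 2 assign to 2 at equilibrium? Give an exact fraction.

17/33

Row minima: R1 → -9, R2 → -9; maximin = -9.
Column maxima: 1 → 8, 2 → 7; minimax = 7.
-9 ≠ 7, so there is no saddle point; optimal play is mixed.
Let Player 1 play R1 with probability p. Expected payoff against 1: 8p + (-9)(1−p) = 17p − 9; against 2: (-9)p + 7(1−p) = −16p + 7.
Setting these equal: 17p − 9 = −16p + 7 ⇒ 33p = 16 ⇒ p = 16/33, and the value is (17)·(16/33) − 9 = -25/33.
For Player 2: with q = P(1), equating R1's and R2's payoffs gives 17q − 9 = −16q + 7 ⇒ q = 16/33.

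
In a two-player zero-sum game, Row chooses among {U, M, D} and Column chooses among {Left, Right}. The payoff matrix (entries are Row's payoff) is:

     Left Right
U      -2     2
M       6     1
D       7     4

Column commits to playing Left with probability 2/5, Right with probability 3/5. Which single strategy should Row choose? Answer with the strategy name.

Expected payoff of U: (2/5)·(-2) + (3/5)·2 = 2/5.
Expected payoff of M: (2/5)·6 + (3/5)·1 = 3.
Expected payoff of D: (2/5)·7 + (3/5)·4 = 26/5.
The largest is 26/5, so Row's best response is D.

D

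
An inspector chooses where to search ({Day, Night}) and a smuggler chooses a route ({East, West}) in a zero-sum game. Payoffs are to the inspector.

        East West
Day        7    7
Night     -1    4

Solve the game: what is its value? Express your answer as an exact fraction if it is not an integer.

7

Row minima: Day → 7, Night → -1; maximin = 7.
Column maxima: East → 7, West → 7; minimax = 7.
Since maximin = minimax = 7, there is a saddle point and the value is 7.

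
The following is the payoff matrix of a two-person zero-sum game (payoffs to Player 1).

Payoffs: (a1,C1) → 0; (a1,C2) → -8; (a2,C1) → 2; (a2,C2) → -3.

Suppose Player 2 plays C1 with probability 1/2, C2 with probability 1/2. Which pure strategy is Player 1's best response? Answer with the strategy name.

a2

Expected payoff of a1: (1/2)·0 + (1/2)·(-8) = -4.
Expected payoff of a2: (1/2)·2 + (1/2)·(-3) = -1/2.
The largest is -1/2, so Player 1's best response is a2.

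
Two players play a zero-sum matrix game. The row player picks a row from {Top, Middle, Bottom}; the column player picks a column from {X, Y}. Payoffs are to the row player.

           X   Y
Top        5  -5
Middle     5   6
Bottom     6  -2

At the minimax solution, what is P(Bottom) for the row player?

1/9

Row minima: Top → -5, Middle → 5, Bottom → -2; maximin = 5.
Column maxima: X → 6, Y → 6; minimax = 6.
5 ≠ 6, so there is no saddle point; optimal play is mixed.
Top is strictly dominated by Bottom, so the row player never plays it.
On the remaining 2×2 (Middle, Bottom vs X, Y):
Let the row player play Middle with probability p. Expected payoff against X: 5p + 6(1−p) = −p + 6; against Y: 6p + (-2)(1−p) = 8p − 2.
Setting these equal: −p + 6 = 8p − 2 ⇒ −9p = -8 ⇒ p = 8/9, and the value is (-1)·(8/9) + 6 = 46/9.
For the column player: with q = P(X), equating Middle's and Bottom's payoffs gives −q + 6 = 8q − 2 ⇒ q = 8/9.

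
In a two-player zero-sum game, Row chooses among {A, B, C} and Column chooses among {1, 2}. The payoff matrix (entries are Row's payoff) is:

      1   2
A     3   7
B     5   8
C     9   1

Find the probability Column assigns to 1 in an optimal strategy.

Row minima: A → 3, B → 5, C → 1; maximin = 5.
Column maxima: 1 → 9, 2 → 8; minimax = 8.
5 ≠ 8, so there is no saddle point; optimal play is mixed.
A is strictly dominated by B, so Row never plays it.
On the remaining 2×2 (B, C vs 1, 2):
Let Row play B with probability p. Expected payoff against 1: 5p + 9(1−p) = −4p + 9; against 2: 8p + 1(1−p) = 7p + 1.
Setting these equal: −4p + 9 = 7p + 1 ⇒ −11p = -8 ⇒ p = 8/11, and the value is (-4)·(8/11) + 9 = 67/11.
For Column: with q = P(1), equating B's and C's payoffs gives −3q + 8 = 8q + 1 ⇒ q = 7/11.

7/11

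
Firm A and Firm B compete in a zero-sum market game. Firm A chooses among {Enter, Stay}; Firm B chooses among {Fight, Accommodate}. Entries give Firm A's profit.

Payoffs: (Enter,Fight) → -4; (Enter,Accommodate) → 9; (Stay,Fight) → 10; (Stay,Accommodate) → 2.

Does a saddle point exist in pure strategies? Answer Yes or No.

No

Row minima: Enter → -4, Stay → 2; maximin = 2.
Column maxima: Fight → 10, Accommodate → 9; minimax = 9.
2 ≠ 9, so no pure-strategy equilibrium exists.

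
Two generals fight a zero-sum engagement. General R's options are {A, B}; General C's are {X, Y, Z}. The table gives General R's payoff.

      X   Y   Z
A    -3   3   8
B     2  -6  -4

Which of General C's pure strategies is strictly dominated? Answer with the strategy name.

Z

Y holds General R's payoff strictly below Z in every row: 3 < 8, -6 < -4.
So Z is strictly dominated for General C.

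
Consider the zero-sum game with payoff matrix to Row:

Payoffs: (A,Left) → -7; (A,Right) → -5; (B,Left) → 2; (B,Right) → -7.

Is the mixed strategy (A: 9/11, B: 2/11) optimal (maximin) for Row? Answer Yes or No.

Against Left this mix gives (9/11)·(-7) + (2/11)·2 = -59/11.
Against Right this mix gives (9/11)·(-5) + (2/11)·(-7) = -59/11.
All of Column's active replies (Left, Right) yield -59/11, and no column does worse for Row. The mix makes Column indifferent and guarantees -59/11, so it is optimal.

Yes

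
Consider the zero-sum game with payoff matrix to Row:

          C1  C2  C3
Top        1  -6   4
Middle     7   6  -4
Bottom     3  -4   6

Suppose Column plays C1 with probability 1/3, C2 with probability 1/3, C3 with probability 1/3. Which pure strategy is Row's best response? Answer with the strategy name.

Expected payoff of Top: (1/3)·1 + (1/3)·(-6) + (1/3)·4 = -1/3.
Expected payoff of Middle: (1/3)·7 + (1/3)·6 + (1/3)·(-4) = 3.
Expected payoff of Bottom: (1/3)·3 + (1/3)·(-4) + (1/3)·6 = 5/3.
The largest is 3, so Row's best response is Middle.

Middle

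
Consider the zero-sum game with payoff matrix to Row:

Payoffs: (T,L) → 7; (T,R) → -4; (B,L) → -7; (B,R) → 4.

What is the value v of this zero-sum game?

Row minima: T → -4, B → -7; maximin = -4.
Column maxima: L → 7, R → 4; minimax = 4.
-4 ≠ 4, so there is no saddle point; optimal play is mixed.
Let Row play T with probability p. Expected payoff against L: 7p + (-7)(1−p) = 14p − 7; against R: (-4)p + 4(1−p) = −8p + 4.
Setting these equal: 14p − 7 = −8p + 4 ⇒ 22p = 11 ⇒ p = 1/2, and the value is (14)·(1/2) − 7 = 0.
For Column: with q = P(L), equating T's and B's payoffs gives 11q − 4 = −11q + 4 ⇒ q = 4/11.

0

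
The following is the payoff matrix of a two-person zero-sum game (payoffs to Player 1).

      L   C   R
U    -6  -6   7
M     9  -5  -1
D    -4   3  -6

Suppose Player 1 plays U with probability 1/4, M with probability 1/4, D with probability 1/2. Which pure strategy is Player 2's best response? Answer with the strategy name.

If Player 2 plays L, Player 1's expected payoff is (1/4)·(-6) + (1/4)·9 + (1/2)·(-4) = -5/4.
If Player 2 plays C, Player 1's expected payoff is (1/4)·(-6) + (1/4)·(-5) + (1/2)·3 = -5/4.
If Player 2 plays R, Player 1's expected payoff is (1/4)·7 + (1/4)·(-1) + (1/2)·(-6) = -3/2.
Player 2 minimizes Player 1's payoff; the smallest is -3/2, so the best response is R.

R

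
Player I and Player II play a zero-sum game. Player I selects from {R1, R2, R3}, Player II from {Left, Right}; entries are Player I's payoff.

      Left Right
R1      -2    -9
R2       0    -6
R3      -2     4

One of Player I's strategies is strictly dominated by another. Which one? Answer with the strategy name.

R1

R2 gives a strictly higher payoff than R1 against every column: 0 > -2, -6 > -9.
So R1 is strictly dominated and Player I never plays it.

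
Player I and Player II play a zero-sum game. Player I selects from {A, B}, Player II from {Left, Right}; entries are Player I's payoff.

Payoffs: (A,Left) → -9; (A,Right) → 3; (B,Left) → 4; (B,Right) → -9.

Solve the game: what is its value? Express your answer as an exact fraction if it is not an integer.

-69/25

Row minima: A → -9, B → -9; maximin = -9.
Column maxima: Left → 4, Right → 3; minimax = 3.
-9 ≠ 3, so there is no saddle point; optimal play is mixed.
Let Player I play A with probability p. Expected payoff against Left: (-9)p + 4(1−p) = −13p + 4; against Right: 3p + (-9)(1−p) = 12p − 9.
Setting these equal: −13p + 4 = 12p − 9 ⇒ −25p = -13 ⇒ p = 13/25, and the value is (-13)·(13/25) + 4 = -69/25.
For Player II: with q = P(Left), equating A's and B's payoffs gives −12q + 3 = 13q − 9 ⇒ q = 12/25.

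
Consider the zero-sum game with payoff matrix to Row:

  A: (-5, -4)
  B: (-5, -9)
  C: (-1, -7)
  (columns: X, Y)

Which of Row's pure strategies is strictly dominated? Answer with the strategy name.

C gives a strictly higher payoff than B against every column: -1 > -5, -7 > -9.
So B is strictly dominated and Row never plays it.

B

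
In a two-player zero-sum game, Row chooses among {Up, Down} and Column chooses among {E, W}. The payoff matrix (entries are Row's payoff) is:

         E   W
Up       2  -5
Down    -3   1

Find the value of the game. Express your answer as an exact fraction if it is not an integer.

Row minima: Up → -5, Down → -3; maximin = -3.
Column maxima: E → 2, W → 1; minimax = 1.
-3 ≠ 1, so there is no saddle point; optimal play is mixed.
Let Row play Up with probability p. Expected payoff against E: 2p + (-3)(1−p) = 5p − 3; against W: (-5)p + 1(1−p) = −6p + 1.
Setting these equal: 5p − 3 = −6p + 1 ⇒ 11p = 4 ⇒ p = 4/11, and the value is (5)·(4/11) − 3 = -13/11.
For Column: with q = P(E), equating Up's and Down's payoffs gives 7q − 5 = −4q + 1 ⇒ q = 6/11.

-13/11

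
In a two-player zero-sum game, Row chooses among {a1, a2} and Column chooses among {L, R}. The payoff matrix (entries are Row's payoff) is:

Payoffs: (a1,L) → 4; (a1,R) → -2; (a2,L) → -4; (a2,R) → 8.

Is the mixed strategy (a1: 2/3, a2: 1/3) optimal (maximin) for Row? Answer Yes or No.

Against L this mix gives (2/3)·4 + (1/3)·(-4) = 4/3.
Against R this mix gives (2/3)·(-2) + (1/3)·8 = 4/3.
All of Column's active replies (L, R) yield 4/3, and no column does worse for Row. The mix makes Column indifferent and guarantees 4/3, so it is optimal.

Yes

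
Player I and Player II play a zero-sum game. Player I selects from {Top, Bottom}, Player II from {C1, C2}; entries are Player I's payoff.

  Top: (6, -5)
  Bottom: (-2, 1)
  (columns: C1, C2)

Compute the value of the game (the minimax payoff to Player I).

Row minima: Top → -5, Bottom → -2; maximin = -2.
Column maxima: C1 → 6, C2 → 1; minimax = 1.
-2 ≠ 1, so there is no saddle point; optimal play is mixed.
Let Player I play Top with probability p. Expected payoff against C1: 6p + (-2)(1−p) = 8p − 2; against C2: (-5)p + 1(1−p) = −6p + 1.
Setting these equal: 8p − 2 = −6p + 1 ⇒ 14p = 3 ⇒ p = 3/14, and the value is (8)·(3/14) − 2 = -2/7.
For Player II: with q = P(C1), equating Top's and Bottom's payoffs gives 11q − 5 = −3q + 1 ⇒ q = 3/7.

-2/7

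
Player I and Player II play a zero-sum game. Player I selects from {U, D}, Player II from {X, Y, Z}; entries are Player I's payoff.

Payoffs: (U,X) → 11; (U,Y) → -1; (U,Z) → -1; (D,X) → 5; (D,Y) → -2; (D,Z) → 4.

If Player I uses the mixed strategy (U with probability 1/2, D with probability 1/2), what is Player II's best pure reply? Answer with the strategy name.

If Player II plays X, Player I's expected payoff is (1/2)·11 + (1/2)·5 = 8.
If Player II plays Y, Player I's expected payoff is (1/2)·(-1) + (1/2)·(-2) = -3/2.
If Player II plays Z, Player I's expected payoff is (1/2)·(-1) + (1/2)·4 = 3/2.
Player II minimizes Player I's payoff; the smallest is -3/2, so the best response is Y.

Y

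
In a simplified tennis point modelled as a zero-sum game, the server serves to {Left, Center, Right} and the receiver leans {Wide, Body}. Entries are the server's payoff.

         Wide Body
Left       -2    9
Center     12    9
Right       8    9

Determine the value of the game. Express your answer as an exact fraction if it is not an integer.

Row minima: Left → -2, Center → 9, Right → 8; maximin = 9.
Column maxima: Wide → 12, Body → 9; minimax = 9.
Since maximin = minimax = 9, there is a saddle point and the value is 9.

9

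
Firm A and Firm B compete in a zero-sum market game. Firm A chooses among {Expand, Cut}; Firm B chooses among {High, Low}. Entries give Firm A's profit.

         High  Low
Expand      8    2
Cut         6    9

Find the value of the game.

20/3

Row minima: Expand → 2, Cut → 6; maximin = 6.
Column maxima: High → 8, Low → 9; minimax = 8.
6 ≠ 8, so there is no saddle point; optimal play is mixed.
Let Firm A play Expand with probability p. Expected payoff against High: 8p + 6(1−p) = 2p + 6; against Low: 2p + 9(1−p) = −7p + 9.
Setting these equal: 2p + 6 = −7p + 9 ⇒ 9p = 3 ⇒ p = 1/3, and the value is (2)·(1/3) + 6 = 20/3.
For Firm B: with q = P(High), equating Expand's and Cut's payoffs gives 6q + 2 = −3q + 9 ⇒ q = 7/9.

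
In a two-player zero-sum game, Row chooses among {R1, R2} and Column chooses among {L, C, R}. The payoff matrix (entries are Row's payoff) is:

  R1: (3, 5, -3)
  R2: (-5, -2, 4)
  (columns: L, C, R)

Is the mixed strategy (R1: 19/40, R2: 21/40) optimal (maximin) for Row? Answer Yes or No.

Against L this mix gives (19/40)·3 + (21/40)·(-5) = -6/5.
Against C this mix gives (19/40)·5 + (21/40)·(-2) = 53/40.
Against R this mix gives (19/40)·(-3) + (21/40)·4 = 27/40.
Column will play L, holding Row to -6/5. Shifting weight toward the row that does better against L would raise this floor (the equalizing mix achieves -1/5 against both L and R), so the proposed strategy is not optimal.

No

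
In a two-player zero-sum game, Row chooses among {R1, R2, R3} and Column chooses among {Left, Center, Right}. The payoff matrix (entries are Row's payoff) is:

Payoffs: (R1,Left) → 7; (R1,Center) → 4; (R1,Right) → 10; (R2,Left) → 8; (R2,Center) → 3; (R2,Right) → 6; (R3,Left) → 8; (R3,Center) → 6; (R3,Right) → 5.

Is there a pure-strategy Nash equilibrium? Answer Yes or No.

Row minima: R1 → 4, R2 → 3, R3 → 5; maximin = 5.
Column maxima: Left → 8, Center → 6, Right → 10; minimax = 6.
5 ≠ 6, so no pure-strategy equilibrium exists.

No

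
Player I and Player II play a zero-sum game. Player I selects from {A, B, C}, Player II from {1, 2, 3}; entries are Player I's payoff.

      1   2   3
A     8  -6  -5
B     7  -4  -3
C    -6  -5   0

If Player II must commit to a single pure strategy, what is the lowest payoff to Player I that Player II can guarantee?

Column maxima: 1 → 8, 2 → -4, 3 → 0.
The smallest of these is -4.

-4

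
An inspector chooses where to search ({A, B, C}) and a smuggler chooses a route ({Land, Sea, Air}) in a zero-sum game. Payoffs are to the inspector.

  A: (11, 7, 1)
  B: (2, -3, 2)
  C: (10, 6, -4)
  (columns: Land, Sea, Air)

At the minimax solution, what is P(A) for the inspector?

5/11

Row minima: A → 1, B → -3, C → -4; maximin = 1.
Column maxima: Land → 11, Sea → 7, Air → 2; minimax = 2.
1 ≠ 2, so there is no saddle point; optimal play is mixed.
C is strictly dominated by A, so the inspector never plays it.
Land is strictly dominated by Sea (it gives the inspector strictly more in every row), so the smuggler never plays it.
On the remaining 2×2 (A, B vs Sea, Air):
Let the inspector play A with probability p. Expected payoff against Sea: 7p + (-3)(1−p) = 10p − 3; against Air: 1p + 2(1−p) = −p + 2.
Setting these equal: 10p − 3 = −p + 2 ⇒ 11p = 5 ⇒ p = 5/11, and the value is (10)·(5/11) − 3 = 17/11.
For the smuggler: with q = P(Sea), equating A's and B's payoffs gives 6q + 1 = −5q + 2 ⇒ q = 1/11.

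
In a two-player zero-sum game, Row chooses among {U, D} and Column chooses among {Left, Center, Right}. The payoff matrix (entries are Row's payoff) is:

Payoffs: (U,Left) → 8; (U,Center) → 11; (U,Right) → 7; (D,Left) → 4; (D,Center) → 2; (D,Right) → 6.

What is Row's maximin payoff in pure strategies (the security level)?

Row minima: U → 7, D → 2.
The best of these is 7.

7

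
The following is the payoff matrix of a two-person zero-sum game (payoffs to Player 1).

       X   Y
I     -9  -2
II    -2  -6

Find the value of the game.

Row minima: I → -9, II → -6; maximin = -6.
Column maxima: X → -2, Y → -2; minimax = -2.
-6 ≠ -2, so there is no saddle point; optimal play is mixed.
Let Player 1 play I with probability p. Expected payoff against X: (-9)p + (-2)(1−p) = −7p − 2; against Y: (-2)p + (-6)(1−p) = 4p − 6.
Setting these equal: −7p − 2 = 4p − 6 ⇒ −11p = -4 ⇒ p = 4/11, and the value is (-7)·(4/11) − 2 = -50/11.
For Player 2: with q = P(X), equating I's and II's payoffs gives −7q − 2 = 4q − 6 ⇒ q = 4/11.

-50/11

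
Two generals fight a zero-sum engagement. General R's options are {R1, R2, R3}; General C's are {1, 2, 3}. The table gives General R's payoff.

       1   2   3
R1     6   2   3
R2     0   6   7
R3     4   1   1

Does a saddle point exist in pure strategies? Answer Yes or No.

Row minima: R1 → 2, R2 → 0, R3 → 1; maximin = 2.
Column maxima: 1 → 6, 2 → 6, 3 → 7; minimax = 6.
2 ≠ 6, so no pure-strategy equilibrium exists.

No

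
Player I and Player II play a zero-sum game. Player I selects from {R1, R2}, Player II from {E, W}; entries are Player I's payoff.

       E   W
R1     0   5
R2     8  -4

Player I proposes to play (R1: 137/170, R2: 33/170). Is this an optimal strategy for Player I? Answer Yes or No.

No

Against E this mix gives (137/170)·0 + (33/170)·8 = 132/85.
Against W this mix gives (137/170)·5 + (33/170)·(-4) = 553/170.
Player II will play E, holding Player I to 132/85. Shifting weight toward the row that does better against E would raise this floor (the equalizing mix achieves 40/17 against both E and W), so the proposed strategy is not optimal.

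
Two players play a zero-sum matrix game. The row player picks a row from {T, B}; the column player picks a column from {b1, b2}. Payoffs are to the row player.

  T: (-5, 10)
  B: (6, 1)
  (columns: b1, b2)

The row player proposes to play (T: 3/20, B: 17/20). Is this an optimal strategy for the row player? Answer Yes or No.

Against b1 this mix gives (3/20)·(-5) + (17/20)·6 = 87/20.
Against b2 this mix gives (3/20)·10 + (17/20)·1 = 47/20.
The column player will play b2, holding the row player to 47/20. Shifting weight toward the row that does better against b2 would raise this floor (the equalizing mix achieves 13/4 against both b2 and b1), so the proposed strategy is not optimal.

No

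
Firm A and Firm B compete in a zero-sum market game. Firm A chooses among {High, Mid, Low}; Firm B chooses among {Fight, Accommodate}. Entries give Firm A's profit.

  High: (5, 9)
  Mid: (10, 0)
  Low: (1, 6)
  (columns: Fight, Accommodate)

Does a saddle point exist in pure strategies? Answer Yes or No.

Row minima: High → 5, Mid → 0, Low → 1; maximin = 5.
Column maxima: Fight → 10, Accommodate → 9; minimax = 9.
5 ≠ 9, so no pure-strategy equilibrium exists.

No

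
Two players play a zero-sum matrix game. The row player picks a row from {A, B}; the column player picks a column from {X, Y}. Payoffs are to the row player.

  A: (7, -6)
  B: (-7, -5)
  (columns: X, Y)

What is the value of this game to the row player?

-77/15

Row minima: A → -6, B → -7; maximin = -6.
Column maxima: X → 7, Y → -5; minimax = -5.
-6 ≠ -5, so there is no saddle point; optimal play is mixed.
Let the row player play A with probability p. Expected payoff against X: 7p + (-7)(1−p) = 14p − 7; against Y: (-6)p + (-5)(1−p) = −p − 5.
Setting these equal: 14p − 7 = −p − 5 ⇒ 15p = 2 ⇒ p = 2/15, and the value is (14)·(2/15) − 7 = -77/15.
For the column player: with q = P(X), equating A's and B's payoffs gives 13q − 6 = −2q − 5 ⇒ q = 1/15.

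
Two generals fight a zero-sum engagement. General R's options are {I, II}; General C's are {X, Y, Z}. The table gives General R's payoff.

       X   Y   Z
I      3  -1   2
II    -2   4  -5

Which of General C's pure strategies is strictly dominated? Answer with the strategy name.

X

Z holds General R's payoff strictly below X in every row: 2 < 3, -5 < -2.
So X is strictly dominated for General C.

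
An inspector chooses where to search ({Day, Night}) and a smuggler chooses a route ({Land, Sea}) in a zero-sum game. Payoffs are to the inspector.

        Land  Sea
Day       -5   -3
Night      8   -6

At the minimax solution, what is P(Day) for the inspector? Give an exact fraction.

Row minima: Day → -5, Night → -6; maximin = -5.
Column maxima: Land → 8, Sea → -3; minimax = -3.
-5 ≠ -3, so there is no saddle point; optimal play is mixed.
Let the inspector play Day with probability p. Expected payoff against Land: (-5)p + 8(1−p) = −13p + 8; against Sea: (-3)p + (-6)(1−p) = 3p − 6.
Setting these equal: −13p + 8 = 3p − 6 ⇒ −16p = -14 ⇒ p = 7/8, and the value is (-13)·(7/8) + 8 = -27/8.
For the smuggler: with q = P(Land), equating Day's and Night's payoffs gives −2q − 3 = 14q − 6 ⇒ q = 3/16.

7/8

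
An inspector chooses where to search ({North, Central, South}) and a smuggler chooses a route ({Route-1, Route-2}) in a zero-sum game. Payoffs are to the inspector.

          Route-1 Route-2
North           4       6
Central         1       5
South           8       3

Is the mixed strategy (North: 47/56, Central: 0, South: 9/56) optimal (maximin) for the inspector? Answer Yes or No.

Against Route-1 this mix gives (47/56)·4 + (9/56)·8 = 65/14.
Against Route-2 this mix gives (47/56)·6 + (9/56)·3 = 309/56.
The smuggler will play Route-1, holding the inspector to 65/14. Shifting weight toward the row that does better against Route-1 would raise this floor (the equalizing mix achieves 36/7 against both Route-1 and Route-2), so the proposed strategy is not optimal.

No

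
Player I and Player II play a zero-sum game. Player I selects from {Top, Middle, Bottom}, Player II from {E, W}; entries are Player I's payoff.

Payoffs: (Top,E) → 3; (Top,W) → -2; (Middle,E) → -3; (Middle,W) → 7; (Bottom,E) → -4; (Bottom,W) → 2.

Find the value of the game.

Row minima: Top → -2, Middle → -3, Bottom → -4; maximin = -2.
Column maxima: E → 3, W → 7; minimax = 3.
-2 ≠ 3, so there is no saddle point; optimal play is mixed.
Bottom is strictly dominated by Middle, so Player I never plays it.
On the remaining 2×2 (Top, Middle vs E, W):
Let Player I play Top with probability p. Expected payoff against E: 3p + (-3)(1−p) = 6p − 3; against W: (-2)p + 7(1−p) = −9p + 7.
Setting these equal: 6p − 3 = −9p + 7 ⇒ 15p = 10 ⇒ p = 2/3, and the value is (6)·(2/3) − 3 = 1.
For Player II: with q = P(E), equating Top's and Middle's payoffs gives 5q − 2 = −10q + 7 ⇒ q = 3/5.

1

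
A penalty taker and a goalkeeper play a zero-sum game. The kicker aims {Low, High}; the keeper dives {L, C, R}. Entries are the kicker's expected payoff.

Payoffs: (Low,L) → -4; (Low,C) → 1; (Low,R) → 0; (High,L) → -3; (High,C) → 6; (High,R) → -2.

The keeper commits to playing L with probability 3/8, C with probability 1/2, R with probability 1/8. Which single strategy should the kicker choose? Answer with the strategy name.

Expected payoff of Low: (3/8)·(-4) + (1/2)·1 + (1/8)·0 = -1.
Expected payoff of High: (3/8)·(-3) + (1/2)·6 + (1/8)·(-2) = 13/8.
The largest is 13/8, so the kicker's best response is High.

High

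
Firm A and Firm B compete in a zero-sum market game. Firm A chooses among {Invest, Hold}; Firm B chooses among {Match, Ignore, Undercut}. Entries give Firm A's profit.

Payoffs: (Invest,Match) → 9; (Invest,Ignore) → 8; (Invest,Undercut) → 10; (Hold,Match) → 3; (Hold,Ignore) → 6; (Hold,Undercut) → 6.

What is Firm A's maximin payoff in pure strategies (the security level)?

Row minima: Invest → 8, Hold → 3.
The best of these is 8.

8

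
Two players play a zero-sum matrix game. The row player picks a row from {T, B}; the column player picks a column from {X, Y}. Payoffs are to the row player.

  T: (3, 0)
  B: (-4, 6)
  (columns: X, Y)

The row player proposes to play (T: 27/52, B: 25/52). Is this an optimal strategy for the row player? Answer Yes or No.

Against X this mix gives (27/52)·3 + (25/52)·(-4) = -19/52.
Against Y this mix gives (27/52)·0 + (25/52)·6 = 75/26.
The column player will play X, holding the row player to -19/52. Shifting weight toward the row that does better against X would raise this floor (the equalizing mix achieves 18/13 against both X and Y), so the proposed strategy is not optimal.

No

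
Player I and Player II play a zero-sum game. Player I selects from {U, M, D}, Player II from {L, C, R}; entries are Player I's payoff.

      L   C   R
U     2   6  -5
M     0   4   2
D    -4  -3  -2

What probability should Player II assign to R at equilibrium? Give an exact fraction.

2/9

Row minima: U → -5, M → 0, D → -4; maximin = 0.
Column maxima: L → 2, C → 6, R → 2; minimax = 2.
0 ≠ 2, so there is no saddle point; optimal play is mixed.
D is strictly dominated by M, so Player I never plays it.
C is strictly dominated by L (it gives Player I strictly more in every row), so Player II never plays it.
On the remaining 2×2 (U, M vs L, R):
Let Player I play U with probability p. Expected payoff against L: 2p + 0(1−p) = 2p; against R: (-5)p + 2(1−p) = −7p + 2.
Setting these equal: 2p = −7p + 2 ⇒ 9p = 2 ⇒ p = 2/9, and the value is (2)·(2/9) = 4/9.
For Player II: with q = P(L), equating U's and M's payoffs gives 7q − 5 = −2q + 2 ⇒ q = 7/9.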